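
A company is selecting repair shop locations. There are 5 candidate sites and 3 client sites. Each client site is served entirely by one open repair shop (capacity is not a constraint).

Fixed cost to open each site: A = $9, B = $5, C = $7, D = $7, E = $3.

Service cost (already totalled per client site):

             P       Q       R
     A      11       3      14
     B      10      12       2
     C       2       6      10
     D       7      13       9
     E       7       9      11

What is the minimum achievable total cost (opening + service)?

Minimum total cost: 22

For any fixed open set, each client site goes to its cheapest open site; total = fixed + service.
{B, C}: P→C 2, Q→C 6, R→B 2. Service 10; fixed 12; total 22.
{B, C, E}: service 10 + fixed 15 = 25
{C}: service 18 + fixed 7 = 25
{A, B, C, D, E}: service 7 + fixed 31 = 38
No other subset beats 22.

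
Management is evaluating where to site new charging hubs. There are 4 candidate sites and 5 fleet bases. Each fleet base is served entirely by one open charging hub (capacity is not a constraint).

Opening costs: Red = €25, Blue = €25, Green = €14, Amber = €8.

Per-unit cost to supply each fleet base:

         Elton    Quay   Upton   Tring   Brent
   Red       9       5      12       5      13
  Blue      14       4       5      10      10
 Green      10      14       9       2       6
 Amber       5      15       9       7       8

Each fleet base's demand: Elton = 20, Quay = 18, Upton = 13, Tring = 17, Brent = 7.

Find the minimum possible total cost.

Minimum total cost: 360

For any fixed open set, each fleet base goes to its cheapest open site; total = fixed + service.
{Blue, Green, Amber}: Elton→Amber 5·20=100, Quay→Blue 4·18=72, Upton→Blue 5·13=65, Tring→Green 2·17=34, Brent→Green 6·7=42. Service 313; fixed 47; total 360.
{Red, Blue, Green, Amber}: service 313 + fixed 72 = 385
{Red, Green, Amber}: service 383 + fixed 47 = 430
{Amber}: service 662 + fixed 8 = 670
No other subset beats 360.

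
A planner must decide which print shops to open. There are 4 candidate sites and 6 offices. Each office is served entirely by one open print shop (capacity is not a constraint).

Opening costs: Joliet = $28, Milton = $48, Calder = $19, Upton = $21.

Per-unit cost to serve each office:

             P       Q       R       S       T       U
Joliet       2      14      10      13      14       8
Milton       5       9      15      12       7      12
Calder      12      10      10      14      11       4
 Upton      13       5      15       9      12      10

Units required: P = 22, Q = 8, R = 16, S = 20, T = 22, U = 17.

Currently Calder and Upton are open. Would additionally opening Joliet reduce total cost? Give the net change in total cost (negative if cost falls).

Yes — net change −192 (cost falls by 192).

Current service cost with {Calder, Upton}: 954.
Adding Joliet: each office re-picks its cheapest; new service cost 734, saving 220.
Extra fixed cost: 28. Net change = 28 − 220 = -192.
(Totals: 994 → 802.)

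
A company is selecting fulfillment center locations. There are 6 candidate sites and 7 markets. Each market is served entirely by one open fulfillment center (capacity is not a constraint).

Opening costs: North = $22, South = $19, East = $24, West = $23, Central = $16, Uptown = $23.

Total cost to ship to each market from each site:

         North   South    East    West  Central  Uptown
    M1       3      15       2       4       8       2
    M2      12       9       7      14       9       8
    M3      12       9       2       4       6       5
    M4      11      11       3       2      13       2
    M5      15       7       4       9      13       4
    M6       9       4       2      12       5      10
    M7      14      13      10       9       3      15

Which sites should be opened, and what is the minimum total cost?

For any fixed open set, each market goes to its cheapest open site; total = fixed + service.
{East}: M1→East 2, M2→East 7, M3→East 2, M4→East 3, M5→East 4, M6→East 2, M7→East 10. Service 30; fixed 24; total 54.
{East, Central}: M1→East 2, M2→East 7, M3→East 2, M4→East 3, M5→East 4, M6→East 2, M7→Central 3. Service 23; fixed 40; total 63.
{Central, Uptown}: service 29 + fixed 39 = 68
{North, South, East, West, Central, Uptown}: service 22 + fixed 127 = 149
No other subset beats 54.

Open East only; minimum total cost 54.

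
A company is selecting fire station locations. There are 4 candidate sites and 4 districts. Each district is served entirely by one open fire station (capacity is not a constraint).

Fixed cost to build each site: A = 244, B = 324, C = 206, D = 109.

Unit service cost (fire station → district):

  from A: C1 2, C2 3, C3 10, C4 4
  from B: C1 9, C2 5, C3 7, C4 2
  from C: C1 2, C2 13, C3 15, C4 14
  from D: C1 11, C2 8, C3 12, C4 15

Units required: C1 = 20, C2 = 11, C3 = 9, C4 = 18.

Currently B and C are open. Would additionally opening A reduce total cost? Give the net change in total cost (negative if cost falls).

Current service cost with {B, C}: 194.
Adding A: each district re-picks its cheapest; new service cost 172, saving 22.
Extra fixed cost: 244. Net change = 244 − 22 = 222.
(Totals: 724 → 946.)

No — net change +222 (cost rises by 222).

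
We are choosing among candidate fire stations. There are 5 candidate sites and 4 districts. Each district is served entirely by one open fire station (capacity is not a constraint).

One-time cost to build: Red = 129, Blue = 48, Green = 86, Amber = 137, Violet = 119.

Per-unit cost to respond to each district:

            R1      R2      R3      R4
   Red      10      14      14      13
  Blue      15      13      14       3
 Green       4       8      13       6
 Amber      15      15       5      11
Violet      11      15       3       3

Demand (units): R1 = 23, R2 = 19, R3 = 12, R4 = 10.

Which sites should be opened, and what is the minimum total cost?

For any fixed open set, each district goes to its cheapest open site; total = fixed + service.
{Green, Violet}: R1→Green 4·23=92, R2→Green 8·19=152, R3→Violet 3·12=36, R4→Violet 3·10=30. Service 310; fixed 205; total 515.
{Green}: service 460 + fixed 86 = 546
{Blue, Green, Violet}: service 310 + fixed 253 = 563
{Red, Blue, Green, Amber, Violet}: R1→Green 4·23=92, R2→Green 8·19=152, R3→Violet 3·12=36, R4→Blue 3·10=30. Service 310; fixed 519; total 829.
No other subset beats 515.

Open Green and Violet; minimum total cost 515.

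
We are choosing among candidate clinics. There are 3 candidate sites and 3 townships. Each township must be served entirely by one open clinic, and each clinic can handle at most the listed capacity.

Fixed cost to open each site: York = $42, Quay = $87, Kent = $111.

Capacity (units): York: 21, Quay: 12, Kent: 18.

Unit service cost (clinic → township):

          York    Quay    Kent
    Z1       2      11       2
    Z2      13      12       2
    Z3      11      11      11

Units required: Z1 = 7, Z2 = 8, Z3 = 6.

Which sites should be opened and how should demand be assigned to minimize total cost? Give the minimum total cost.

Open {York}: Z1→York 2·7=14, Z2→York 13·8=104, Z3→York 11·6=66.
Loads: York carries 21/21. Service 184; fixed 42; total 226.
Next best feasible plan costs 249.

Minimum total cost: 226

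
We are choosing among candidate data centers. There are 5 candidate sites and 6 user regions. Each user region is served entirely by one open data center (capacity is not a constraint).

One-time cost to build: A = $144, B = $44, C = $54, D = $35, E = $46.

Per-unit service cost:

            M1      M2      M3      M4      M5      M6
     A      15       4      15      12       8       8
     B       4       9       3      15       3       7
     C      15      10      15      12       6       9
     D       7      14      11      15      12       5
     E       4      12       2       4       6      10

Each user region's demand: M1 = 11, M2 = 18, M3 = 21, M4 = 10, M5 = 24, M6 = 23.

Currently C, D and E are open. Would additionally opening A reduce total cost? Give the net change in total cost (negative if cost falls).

No — net change +36 (cost rises by 36).

Current service cost with {C, D, E}: 565.
Adding A: each user region re-picks its cheapest; new service cost 457, saving 108.
Extra fixed cost: 144. Net change = 144 − 108 = 36.
(Totals: 700 → 736.)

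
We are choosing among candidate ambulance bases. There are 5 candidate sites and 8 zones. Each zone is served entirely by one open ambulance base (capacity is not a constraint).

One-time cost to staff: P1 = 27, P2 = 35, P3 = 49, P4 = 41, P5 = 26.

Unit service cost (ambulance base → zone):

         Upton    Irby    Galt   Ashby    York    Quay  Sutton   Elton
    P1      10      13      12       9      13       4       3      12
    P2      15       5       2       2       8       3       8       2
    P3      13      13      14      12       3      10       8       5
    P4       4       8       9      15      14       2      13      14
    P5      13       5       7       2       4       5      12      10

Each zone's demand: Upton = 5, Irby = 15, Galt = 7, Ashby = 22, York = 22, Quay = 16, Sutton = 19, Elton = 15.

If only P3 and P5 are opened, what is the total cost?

Each zone is assigned to its cheapest site among the open ones.
{P3, P5}: Upton→P3 13·5=65, Irby→P5 5·15=75, Galt→P5 7·7=49, Ashby→P5 2·22=44, York→P3 3·22=66, Quay→P5 5·16=80, Sutton→P3 8·19=152, Elton→P3 5·15=75. Service 606; fixed 75; total 681.

Total cost: 681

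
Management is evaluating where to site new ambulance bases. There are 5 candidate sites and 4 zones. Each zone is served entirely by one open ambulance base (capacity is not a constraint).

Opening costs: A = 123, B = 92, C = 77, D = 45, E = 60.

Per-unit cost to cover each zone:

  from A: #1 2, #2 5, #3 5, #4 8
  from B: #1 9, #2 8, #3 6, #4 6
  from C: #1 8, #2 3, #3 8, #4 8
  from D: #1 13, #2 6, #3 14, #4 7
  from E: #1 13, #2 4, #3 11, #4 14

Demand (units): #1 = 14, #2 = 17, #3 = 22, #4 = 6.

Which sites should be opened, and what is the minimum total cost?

For any fixed open set, each zone goes to its cheapest open site; total = fixed + service.
{A}: #1→A 2·14=28, #2→A 5·17=85, #3→A 5·22=110, #4→A 8·6=48. Service 271; fixed 123; total 394.
{A, D}: service 265 + fixed 168 = 433
{A, C}: #1→A 2·14=28, #2→C 3·17=51, #3→A 5·22=110, #4→A 8·6=48. Service 237; fixed 200; total 437.
{A, B, C, D, E}: service 225 + fixed 397 = 622
No other subset beats 394.

Open A only; minimum total cost 394.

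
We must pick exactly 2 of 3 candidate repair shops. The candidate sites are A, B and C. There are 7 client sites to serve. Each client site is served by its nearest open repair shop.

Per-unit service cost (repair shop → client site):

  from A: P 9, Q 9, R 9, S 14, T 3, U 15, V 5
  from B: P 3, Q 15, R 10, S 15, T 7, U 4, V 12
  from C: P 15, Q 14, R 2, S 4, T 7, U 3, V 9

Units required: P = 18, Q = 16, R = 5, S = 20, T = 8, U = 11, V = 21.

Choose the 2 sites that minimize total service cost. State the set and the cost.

With exactly 2 open, each client site uses its cheapest among the chosen.
{A, C}: P→A 9·18=162, Q→A 9·16=144, R→C 2·5=10, S→C 4·20=80, T→A 3·8=24, U→C 3·11=33, V→A 5·21=105. Service cost 558.
{B, C}: service cost 646
{A, B}: service cost 696
Among all 3 size-2 choices, {A, C} is lowest.

Choose A and C; total service cost 558.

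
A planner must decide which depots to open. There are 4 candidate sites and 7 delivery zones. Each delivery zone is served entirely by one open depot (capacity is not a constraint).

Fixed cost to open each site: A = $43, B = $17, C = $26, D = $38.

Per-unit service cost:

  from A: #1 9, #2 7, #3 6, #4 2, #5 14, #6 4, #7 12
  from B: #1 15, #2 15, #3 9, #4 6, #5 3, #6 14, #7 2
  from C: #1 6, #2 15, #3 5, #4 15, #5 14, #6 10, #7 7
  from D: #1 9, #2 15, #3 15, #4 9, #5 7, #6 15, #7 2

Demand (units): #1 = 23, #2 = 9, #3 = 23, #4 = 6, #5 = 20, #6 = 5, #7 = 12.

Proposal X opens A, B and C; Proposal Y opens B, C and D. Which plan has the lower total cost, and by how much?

Proposal X is cheaper by 121.

Proposal X: {A, B, C}: #1→C 6·23=138, #2→A 7·9=63, #3→C 5·23=115, #4→A 2·6=12, #5→B 3·20=60, #6→A 4·5=20, #7→B 2·12=24. Service 432; fixed 86; total 518.
Proposal Y: {B, C, D}: #1→C 6·23=138, #2→B 15·9=135, #3→C 5·23=115, #4→B 6·6=36, #5→B 3·20=60, #6→C 10·5=50, #7→B 2·12=24. Service 558; fixed 81; total 639.
Difference: |518 − 639| = 121.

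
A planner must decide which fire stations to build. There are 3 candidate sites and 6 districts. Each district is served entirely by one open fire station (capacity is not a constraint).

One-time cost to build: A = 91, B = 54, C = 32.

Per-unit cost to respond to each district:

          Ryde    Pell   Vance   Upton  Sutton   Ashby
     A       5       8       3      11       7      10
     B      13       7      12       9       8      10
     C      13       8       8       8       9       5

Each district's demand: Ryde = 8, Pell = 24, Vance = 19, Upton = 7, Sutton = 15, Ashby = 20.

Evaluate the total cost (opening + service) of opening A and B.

Total cost: 778

Each district is assigned to its cheapest site among the open ones.
{A, B}: Ryde→A 5·8=40, Pell→B 7·24=168, Vance→A 3·19=57, Upton→B 9·7=63, Sutton→A 7·15=105, Ashby→A 10·20=200. Service 633; fixed 145; total 778.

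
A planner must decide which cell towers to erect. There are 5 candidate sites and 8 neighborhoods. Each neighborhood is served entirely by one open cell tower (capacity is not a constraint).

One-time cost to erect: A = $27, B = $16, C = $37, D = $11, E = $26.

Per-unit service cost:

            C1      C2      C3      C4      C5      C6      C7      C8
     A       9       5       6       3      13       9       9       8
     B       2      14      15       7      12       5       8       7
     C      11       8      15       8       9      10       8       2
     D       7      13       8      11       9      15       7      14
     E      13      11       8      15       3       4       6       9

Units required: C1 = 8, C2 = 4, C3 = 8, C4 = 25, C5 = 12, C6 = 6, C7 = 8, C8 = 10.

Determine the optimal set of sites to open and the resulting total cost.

Open A, B, C and E; minimum total cost 393.

For any fixed open set, each neighborhood goes to its cheapest open site; total = fixed + service.
{A, B, C, E}: C1→B 2·8=16, C2→A 5·4=20, C3→A 6·8=48, C4→A 3·25=75, C5→E 3·12=36, C6→E 4·6=24, C7→E 6·8=48, C8→C 2·10=20. Service 287; fixed 106; total 393.
{A, B, C, D, E}: C1→B 2·8=16, C2→A 5·4=20, C3→A 6·8=48, C4→A 3·25=75, C5→E 3·12=36, C6→E 4·6=24, C7→E 6·8=48, C8→C 2·10=20. Service 287; fixed 117; total 404.
{A, B, E}: service 337 + fixed 69 = 406
{D}: service 841 + fixed 11 = 852
No other subset beats 393.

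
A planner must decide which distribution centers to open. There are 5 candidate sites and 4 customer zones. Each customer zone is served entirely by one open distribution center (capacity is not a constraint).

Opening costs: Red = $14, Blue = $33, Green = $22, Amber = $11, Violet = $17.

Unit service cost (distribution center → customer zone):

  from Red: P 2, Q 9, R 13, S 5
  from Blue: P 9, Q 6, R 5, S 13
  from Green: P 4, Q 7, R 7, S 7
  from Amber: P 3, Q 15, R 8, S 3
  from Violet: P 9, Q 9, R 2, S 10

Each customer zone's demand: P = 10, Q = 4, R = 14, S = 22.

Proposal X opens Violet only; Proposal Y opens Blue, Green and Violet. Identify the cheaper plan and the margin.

Proposal X: {Violet}: P→Violet 9·10=90, Q→Violet 9·4=36, R→Violet 2·14=28, S→Violet 10·22=220. Service 374; fixed 17; total 391.
Proposal Y: {Blue, Green, Violet}: P→Green 4·10=40, Q→Blue 6·4=24, R→Violet 2·14=28, S→Green 7·22=154. Service 246; fixed 72; total 318.
Difference: |391 − 318| = 73.

Proposal Y is cheaper by 73.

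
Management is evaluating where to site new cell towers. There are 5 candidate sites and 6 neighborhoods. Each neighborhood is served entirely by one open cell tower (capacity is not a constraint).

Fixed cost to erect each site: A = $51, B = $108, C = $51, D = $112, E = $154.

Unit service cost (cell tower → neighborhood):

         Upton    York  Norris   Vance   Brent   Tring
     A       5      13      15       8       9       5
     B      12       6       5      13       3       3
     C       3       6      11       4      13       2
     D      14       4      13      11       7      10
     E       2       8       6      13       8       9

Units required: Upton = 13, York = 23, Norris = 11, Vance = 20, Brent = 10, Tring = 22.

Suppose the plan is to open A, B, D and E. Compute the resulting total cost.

Each neighborhood is assigned to its cheapest site among the open ones.
{A, B, D, E}: Upton→E 2·13=26, York→D 4·23=92, Norris→B 5·11=55, Vance→A 8·20=160, Brent→B 3·10=30, Tring→B 3·22=66. Service 429; fixed 425; total 854.

Total cost: 854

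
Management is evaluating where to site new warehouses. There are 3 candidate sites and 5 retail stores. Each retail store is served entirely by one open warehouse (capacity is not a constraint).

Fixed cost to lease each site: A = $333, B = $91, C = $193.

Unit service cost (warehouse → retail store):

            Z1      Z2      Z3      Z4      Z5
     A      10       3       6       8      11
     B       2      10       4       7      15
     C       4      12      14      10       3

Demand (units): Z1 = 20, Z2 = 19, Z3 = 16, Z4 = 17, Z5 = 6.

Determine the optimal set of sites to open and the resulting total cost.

Open B only; minimum total cost 594.

For any fixed open set, each retail store goes to its cheapest open site; total = fixed + service.
{B}: Z1→B 2·20=40, Z2→B 10·19=190, Z3→B 4·16=64, Z4→B 7·17=119, Z5→B 15·6=90. Service 503; fixed 91; total 594.
{B, C}: service 431 + fixed 284 = 715
{A, B}: service 346 + fixed 424 = 770
{A, B, C}: service 298 + fixed 617 = 915
No other subset beats 594.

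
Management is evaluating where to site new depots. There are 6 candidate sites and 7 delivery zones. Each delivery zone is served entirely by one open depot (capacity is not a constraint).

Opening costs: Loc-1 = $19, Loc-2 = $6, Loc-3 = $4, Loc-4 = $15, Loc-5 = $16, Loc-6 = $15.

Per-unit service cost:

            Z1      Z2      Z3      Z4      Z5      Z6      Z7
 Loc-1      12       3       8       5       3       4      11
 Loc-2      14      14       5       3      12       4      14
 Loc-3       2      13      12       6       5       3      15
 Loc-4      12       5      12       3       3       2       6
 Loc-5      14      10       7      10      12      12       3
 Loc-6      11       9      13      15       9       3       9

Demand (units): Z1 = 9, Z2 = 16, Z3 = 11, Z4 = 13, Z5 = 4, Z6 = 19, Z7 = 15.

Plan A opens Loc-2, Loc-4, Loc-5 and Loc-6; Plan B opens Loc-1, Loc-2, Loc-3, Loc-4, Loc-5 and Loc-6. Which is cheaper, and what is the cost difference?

Plan A: {Loc-2, Loc-4, Loc-5, Loc-6}: Z1→Loc-6 11·9=99, Z2→Loc-4 5·16=80, Z3→Loc-2 5·11=55, Z4→Loc-2 3·13=39, Z5→Loc-4 3·4=12, Z6→Loc-4 2·19=38, Z7→Loc-5 3·15=45. Service 368; fixed 52; total 420.
Plan B: {Loc-1, Loc-2, Loc-3, Loc-4, Loc-5, Loc-6}: Z1→Loc-3 2·9=18, Z2→Loc-1 3·16=48, Z3→Loc-2 5·11=55, Z4→Loc-2 3·13=39, Z5→Loc-1 3·4=12, Z6→Loc-4 2·19=38, Z7→Loc-5 3·15=45. Service 255; fixed 75; total 330.
Difference: |420 − 330| = 90.

Plan B is cheaper by 90.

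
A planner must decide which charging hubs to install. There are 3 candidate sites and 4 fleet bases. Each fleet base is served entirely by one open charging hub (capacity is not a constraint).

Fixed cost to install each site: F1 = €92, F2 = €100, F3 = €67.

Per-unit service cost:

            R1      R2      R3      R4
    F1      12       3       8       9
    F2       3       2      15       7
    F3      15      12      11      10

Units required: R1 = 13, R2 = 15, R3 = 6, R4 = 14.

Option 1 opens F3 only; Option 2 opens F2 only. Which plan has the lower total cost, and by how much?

Option 1: {F3}: R1→F3 15·13=195, R2→F3 12·15=180, R3→F3 11·6=66, R4→F3 10·14=140. Service 581; fixed 67; total 648.
Option 2: {F2}: R1→F2 3·13=39, R2→F2 2·15=30, R3→F2 15·6=90, R4→F2 7·14=98. Service 257; fixed 100; total 357.
Difference: |648 − 357| = 291.

Option 2 is cheaper by 291.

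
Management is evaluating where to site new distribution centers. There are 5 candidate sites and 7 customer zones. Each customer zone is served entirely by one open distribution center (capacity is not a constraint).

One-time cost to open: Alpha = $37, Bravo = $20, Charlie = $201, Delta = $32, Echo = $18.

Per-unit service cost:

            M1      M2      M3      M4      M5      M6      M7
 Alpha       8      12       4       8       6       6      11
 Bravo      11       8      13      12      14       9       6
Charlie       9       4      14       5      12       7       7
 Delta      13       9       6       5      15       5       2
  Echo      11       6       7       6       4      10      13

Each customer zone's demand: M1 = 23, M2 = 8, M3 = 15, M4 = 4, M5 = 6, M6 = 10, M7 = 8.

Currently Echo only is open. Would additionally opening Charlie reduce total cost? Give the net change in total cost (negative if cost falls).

Current service cost with {Echo}: 658.
Adding Charlie: each customer zone re-picks its cheapest; new service cost 514, saving 144.
Extra fixed cost: 201. Net change = 201 − 144 = 57.
(Totals: 676 → 733.)

No — net change +57 (cost rises by 57).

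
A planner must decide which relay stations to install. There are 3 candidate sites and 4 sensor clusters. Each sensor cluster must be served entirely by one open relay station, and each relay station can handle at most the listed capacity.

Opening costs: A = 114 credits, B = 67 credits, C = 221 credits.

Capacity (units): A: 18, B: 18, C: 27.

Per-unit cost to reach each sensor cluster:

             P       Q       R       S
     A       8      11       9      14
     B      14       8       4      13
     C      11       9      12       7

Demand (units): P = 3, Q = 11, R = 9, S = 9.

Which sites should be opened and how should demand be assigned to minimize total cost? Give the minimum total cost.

Minimum total cost: 479

Open {A, B}: P→A 8·3=24, Q→A 11·11=121, R→B 4·9=36, S→B 13·9=117.
Loads: A carries 14/18, B carries 18/18. Service 298; fixed 181; total 479.
Next best feasible plan costs 518.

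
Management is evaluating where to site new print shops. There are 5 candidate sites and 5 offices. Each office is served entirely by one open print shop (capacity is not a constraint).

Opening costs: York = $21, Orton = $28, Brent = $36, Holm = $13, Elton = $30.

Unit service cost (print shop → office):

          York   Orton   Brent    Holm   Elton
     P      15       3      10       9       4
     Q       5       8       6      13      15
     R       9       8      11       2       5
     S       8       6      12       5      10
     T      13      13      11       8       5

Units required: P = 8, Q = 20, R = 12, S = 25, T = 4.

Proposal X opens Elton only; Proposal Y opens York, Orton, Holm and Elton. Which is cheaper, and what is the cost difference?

Proposal X: {Elton}: P→Elton 4·8=32, Q→Elton 15·20=300, R→Elton 5·12=60, S→Elton 10·25=250, T→Elton 5·4=20. Service 662; fixed 30; total 692.
Proposal Y: {York, Orton, Holm, Elton}: P→Orton 3·8=24, Q→York 5·20=100, R→Holm 2·12=24, S→Holm 5·25=125, T→Elton 5·4=20. Service 293; fixed 92; total 385.
Difference: |692 − 385| = 307.

Proposal Y is cheaper by 307.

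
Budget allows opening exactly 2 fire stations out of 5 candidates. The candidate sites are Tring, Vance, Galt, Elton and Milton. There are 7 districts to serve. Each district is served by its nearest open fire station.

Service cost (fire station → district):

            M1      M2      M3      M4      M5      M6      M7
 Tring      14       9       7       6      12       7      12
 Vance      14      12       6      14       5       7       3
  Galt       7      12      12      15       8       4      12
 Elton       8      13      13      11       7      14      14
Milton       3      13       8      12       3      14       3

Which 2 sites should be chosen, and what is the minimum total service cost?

Choose Tring and Milton; total service cost 38.

With exactly 2 open, each district uses its cheapest among the chosen.
{Tring, Milton}: M1→Milton 3, M2→Tring 9, M3→Tring 7, M4→Tring 6, M5→Milton 3, M6→Tring 7, M7→Milton 3. Service cost 38.
{Galt, Milton}: service cost 45
{Vance, Milton}: service cost 46
Among all 10 size-2 choices, {Tring, Milton} is lowest.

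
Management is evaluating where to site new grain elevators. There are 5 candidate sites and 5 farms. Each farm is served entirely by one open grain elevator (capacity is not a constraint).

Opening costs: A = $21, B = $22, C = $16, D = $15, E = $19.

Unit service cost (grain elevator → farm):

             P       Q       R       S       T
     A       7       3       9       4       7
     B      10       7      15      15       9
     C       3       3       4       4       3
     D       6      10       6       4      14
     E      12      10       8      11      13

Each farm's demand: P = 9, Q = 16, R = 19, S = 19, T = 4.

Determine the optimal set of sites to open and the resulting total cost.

Open C only; minimum total cost 255.

For any fixed open set, each farm goes to its cheapest open site; total = fixed + service.
{C}: P→C 3·9=27, Q→C 3·16=48, R→C 4·19=76, S→C 4·19=76, T→C 3·4=12. Service 239; fixed 16; total 255.
{C, D}: service 239 + fixed 31 = 270
{C, E}: P→C 3·9=27, Q→C 3·16=48, R→C 4·19=76, S→C 4·19=76, T→C 3·4=12. Service 239; fixed 35; total 274.
{A, B, C, D, E}: service 239 + fixed 93 = 332
No other subset beats 255.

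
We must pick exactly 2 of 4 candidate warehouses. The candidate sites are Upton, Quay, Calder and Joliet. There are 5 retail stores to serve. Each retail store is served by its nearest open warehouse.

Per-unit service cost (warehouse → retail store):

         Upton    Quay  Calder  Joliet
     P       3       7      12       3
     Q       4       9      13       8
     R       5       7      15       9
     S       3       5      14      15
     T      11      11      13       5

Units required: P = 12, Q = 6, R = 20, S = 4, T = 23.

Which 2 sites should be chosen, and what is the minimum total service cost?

With exactly 2 open, each retail store uses its cheapest among the chosen.
{Upton, Joliet}: P→Upton 3·12=36, Q→Upton 4·6=24, R→Upton 5·20=100, S→Upton 3·4=12, T→Joliet 5·23=115. Service cost 287.
{Quay, Joliet}: service cost 359
{Upton, Quay}: service cost 425
Among all 6 size-2 choices, {Upton, Joliet} is lowest.

Choose Upton and Joliet; total service cost 287.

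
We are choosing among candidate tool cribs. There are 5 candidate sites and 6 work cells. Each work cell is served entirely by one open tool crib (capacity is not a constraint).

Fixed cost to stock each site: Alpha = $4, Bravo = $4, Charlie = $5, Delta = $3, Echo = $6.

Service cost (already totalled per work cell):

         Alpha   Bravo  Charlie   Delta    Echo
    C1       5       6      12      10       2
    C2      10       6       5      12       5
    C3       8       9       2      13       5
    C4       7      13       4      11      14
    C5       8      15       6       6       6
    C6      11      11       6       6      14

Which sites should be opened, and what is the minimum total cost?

Open Charlie and Echo; minimum total cost 36.

For any fixed open set, each work cell goes to its cheapest open site; total = fixed + service.
{Charlie, Echo}: C1→Echo 2, C2→Charlie 5, C3→Charlie 2, C4→Charlie 4, C5→Charlie 6, C6→Charlie 6. Service 25; fixed 11; total 36.
{Alpha, Charlie}: service 28 + fixed 9 = 37
{Bravo, Charlie}: C1→Bravo 6, C2→Charlie 5, C3→Charlie 2, C4→Charlie 4, C5→Charlie 6, C6→Charlie 6. Service 29; fixed 9; total 38.
{Alpha, Bravo, Charlie, Delta, Echo}: service 25 + fixed 22 = 47
No other subset beats 36.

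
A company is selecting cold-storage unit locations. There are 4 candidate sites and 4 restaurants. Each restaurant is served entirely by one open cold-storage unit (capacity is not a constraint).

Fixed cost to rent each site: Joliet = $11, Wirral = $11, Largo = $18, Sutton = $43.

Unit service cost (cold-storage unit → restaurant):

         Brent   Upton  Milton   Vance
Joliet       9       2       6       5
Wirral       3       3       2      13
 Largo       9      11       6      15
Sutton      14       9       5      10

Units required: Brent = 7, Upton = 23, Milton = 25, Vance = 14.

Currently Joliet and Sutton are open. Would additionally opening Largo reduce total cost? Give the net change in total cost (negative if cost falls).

No — net change +18 (cost rises by 18).

Current service cost with {Joliet, Sutton}: 304.
Adding Largo: each restaurant re-picks its cheapest; new service cost 304, saving 0.
Extra fixed cost: 18. Net change = 18 − 0 = 18.
(Totals: 358 → 376.)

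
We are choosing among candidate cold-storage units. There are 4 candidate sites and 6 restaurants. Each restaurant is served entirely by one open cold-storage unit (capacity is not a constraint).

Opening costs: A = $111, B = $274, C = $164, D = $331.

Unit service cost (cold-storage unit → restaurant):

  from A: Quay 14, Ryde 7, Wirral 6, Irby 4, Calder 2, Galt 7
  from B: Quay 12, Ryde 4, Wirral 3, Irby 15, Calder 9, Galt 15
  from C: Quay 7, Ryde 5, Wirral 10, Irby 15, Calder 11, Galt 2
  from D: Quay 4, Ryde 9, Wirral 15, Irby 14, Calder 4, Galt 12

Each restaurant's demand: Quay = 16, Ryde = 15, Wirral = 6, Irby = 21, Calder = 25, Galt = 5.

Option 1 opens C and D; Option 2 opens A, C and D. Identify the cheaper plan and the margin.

Option 2 is cheaper by 173.

Option 1: {C, D}: Quay→D 4·16=64, Ryde→C 5·15=75, Wirral→C 10·6=60, Irby→D 14·21=294, Calder→D 4·25=100, Galt→C 2·5=10. Service 603; fixed 495; total 1098.
Option 2: {A, C, D}: Quay→D 4·16=64, Ryde→C 5·15=75, Wirral→A 6·6=36, Irby→A 4·21=84, Calder→A 2·25=50, Galt→C 2·5=10. Service 319; fixed 606; total 925.
Difference: |1098 − 925| = 173.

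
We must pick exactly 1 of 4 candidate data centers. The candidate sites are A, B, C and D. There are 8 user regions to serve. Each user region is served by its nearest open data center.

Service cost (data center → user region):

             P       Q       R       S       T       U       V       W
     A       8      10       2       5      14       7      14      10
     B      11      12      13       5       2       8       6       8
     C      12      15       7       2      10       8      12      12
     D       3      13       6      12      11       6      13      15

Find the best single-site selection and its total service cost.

Choose B only; total service cost 65.

With exactly 1 open, each user region uses its cheapest among the chosen.
{B}: P→B 11, Q→B 12, R→B 13, S→B 5, T→B 2, U→B 8, V→B 6, W→B 8. Service cost 65.
{A}: service cost 70
{C}: service cost 78
Among all 4 size-1 choices, {B} is lowest.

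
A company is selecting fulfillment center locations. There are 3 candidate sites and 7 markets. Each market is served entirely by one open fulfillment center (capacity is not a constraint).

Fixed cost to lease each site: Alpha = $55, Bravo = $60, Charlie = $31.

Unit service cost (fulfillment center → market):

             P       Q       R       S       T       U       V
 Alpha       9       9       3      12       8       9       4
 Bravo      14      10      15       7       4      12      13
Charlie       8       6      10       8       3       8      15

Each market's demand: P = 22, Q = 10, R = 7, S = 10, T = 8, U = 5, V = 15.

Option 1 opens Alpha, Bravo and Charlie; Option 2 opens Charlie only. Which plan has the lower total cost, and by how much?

Option 1 is cheaper by 109.

Option 1: {Alpha, Bravo, Charlie}: P→Charlie 8·22=176, Q→Charlie 6·10=60, R→Alpha 3·7=21, S→Bravo 7·10=70, T→Charlie 3·8=24, U→Charlie 8·5=40, V→Alpha 4·15=60. Service 451; fixed 146; total 597.
Option 2: {Charlie}: P→Charlie 8·22=176, Q→Charlie 6·10=60, R→Charlie 10·7=70, S→Charlie 8·10=80, T→Charlie 3·8=24, U→Charlie 8·5=40, V→Charlie 15·15=225. Service 675; fixed 31; total 706.
Difference: |597 − 706| = 109.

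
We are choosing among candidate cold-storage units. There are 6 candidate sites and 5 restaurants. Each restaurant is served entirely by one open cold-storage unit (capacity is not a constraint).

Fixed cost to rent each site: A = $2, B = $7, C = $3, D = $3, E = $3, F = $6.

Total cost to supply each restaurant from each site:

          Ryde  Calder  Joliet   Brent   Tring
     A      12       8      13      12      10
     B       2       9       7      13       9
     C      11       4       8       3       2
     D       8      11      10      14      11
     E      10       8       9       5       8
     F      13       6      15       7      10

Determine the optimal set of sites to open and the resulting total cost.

For any fixed open set, each restaurant goes to its cheapest open site; total = fixed + service.
{B, C}: Ryde→B 2, Calder→C 4, Joliet→B 7, Brent→C 3, Tring→C 2. Service 18; fixed 10; total 28.
{A, B, C}: Ryde→B 2, Calder→C 4, Joliet→B 7, Brent→C 3, Tring→C 2. Service 18; fixed 12; total 30.
{B, C, D}: service 18 + fixed 13 = 31
{A, B, C, D, E, F}: Ryde→B 2, Calder→C 4, Joliet→B 7, Brent→C 3, Tring→C 2. Service 18; fixed 24; total 42.
No other subset beats 28.

Open B and C; minimum total cost 28.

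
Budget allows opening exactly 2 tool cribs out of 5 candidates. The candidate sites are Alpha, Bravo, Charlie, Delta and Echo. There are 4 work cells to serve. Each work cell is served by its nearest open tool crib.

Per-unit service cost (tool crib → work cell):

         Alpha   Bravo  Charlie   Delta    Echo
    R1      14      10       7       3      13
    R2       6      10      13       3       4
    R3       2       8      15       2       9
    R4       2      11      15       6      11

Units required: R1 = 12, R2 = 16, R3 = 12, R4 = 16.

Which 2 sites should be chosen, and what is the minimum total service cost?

With exactly 2 open, each work cell uses its cheapest among the chosen.
{Alpha, Delta}: R1→Delta 3·12=36, R2→Delta 3·16=48, R3→Alpha 2·12=24, R4→Alpha 2·16=32. Service cost 140.
{Bravo, Delta}: service cost 204
{Charlie, Delta}: service cost 204
Among all 10 size-2 choices, {Alpha, Delta} is lowest.

Choose Alpha and Delta; total service cost 140.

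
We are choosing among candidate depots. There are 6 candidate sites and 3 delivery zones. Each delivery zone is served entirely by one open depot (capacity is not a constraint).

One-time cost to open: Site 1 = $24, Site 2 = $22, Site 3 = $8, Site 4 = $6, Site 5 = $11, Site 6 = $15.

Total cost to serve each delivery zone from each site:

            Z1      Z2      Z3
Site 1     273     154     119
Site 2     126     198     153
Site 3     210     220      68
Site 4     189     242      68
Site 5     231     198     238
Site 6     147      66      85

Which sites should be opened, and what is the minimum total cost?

For any fixed open set, each delivery zone goes to its cheapest open site; total = fixed + service.
{Site 4, Site 6}: Z1→Site 6 147, Z2→Site 6 66, Z3→Site 4 68. Service 281; fixed 21; total 302.
{Site 2, Site 4, Site 6}: service 260 + fixed 43 = 303
{Site 3, Site 6}: service 281 + fixed 23 = 304
{Site 1, Site 2, Site 3, Site 4, Site 5, Site 6}: service 260 + fixed 86 = 346
No other subset beats 302.

Open Site 4 and Site 6; minimum total cost 302.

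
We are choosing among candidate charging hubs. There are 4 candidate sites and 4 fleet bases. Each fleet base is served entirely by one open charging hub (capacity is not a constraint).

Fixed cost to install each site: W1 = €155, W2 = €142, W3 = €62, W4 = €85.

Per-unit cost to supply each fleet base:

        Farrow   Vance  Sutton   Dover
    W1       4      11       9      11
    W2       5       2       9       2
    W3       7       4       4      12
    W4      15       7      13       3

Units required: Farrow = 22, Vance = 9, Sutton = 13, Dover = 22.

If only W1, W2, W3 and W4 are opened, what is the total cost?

Total cost: 646

Each fleet base is assigned to its cheapest site among the open ones.
{W1, W2, W3, W4}: Farrow→W1 4·22=88, Vance→W2 2·9=18, Sutton→W3 4·13=52, Dover→W2 2·22=44. Service 202; fixed 444; total 646.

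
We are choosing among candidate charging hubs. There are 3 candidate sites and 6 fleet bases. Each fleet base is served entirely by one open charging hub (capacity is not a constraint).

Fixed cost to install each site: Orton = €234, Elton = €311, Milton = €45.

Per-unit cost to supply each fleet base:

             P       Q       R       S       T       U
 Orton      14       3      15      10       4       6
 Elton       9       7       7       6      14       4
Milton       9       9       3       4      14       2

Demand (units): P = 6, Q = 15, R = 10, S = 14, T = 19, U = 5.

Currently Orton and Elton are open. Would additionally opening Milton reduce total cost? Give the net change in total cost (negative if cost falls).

Yes — net change −33 (cost falls by 33).

Current service cost with {Orton, Elton}: 349.
Adding Milton: each fleet base re-picks its cheapest; new service cost 271, saving 78.
Extra fixed cost: 45. Net change = 45 − 78 = -33.
(Totals: 894 → 861.)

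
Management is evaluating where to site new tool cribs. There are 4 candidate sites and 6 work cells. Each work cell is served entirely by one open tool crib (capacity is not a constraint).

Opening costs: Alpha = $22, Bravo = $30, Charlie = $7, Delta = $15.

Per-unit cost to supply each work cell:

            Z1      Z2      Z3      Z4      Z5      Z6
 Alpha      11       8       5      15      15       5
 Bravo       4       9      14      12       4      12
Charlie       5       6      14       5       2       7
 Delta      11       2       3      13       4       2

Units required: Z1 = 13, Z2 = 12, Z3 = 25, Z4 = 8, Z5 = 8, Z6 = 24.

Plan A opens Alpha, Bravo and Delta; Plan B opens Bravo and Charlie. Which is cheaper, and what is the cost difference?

Plan A is cheaper by 341.

Plan A: {Alpha, Bravo, Delta}: Z1→Bravo 4·13=52, Z2→Delta 2·12=24, Z3→Delta 3·25=75, Z4→Bravo 12·8=96, Z5→Bravo 4·8=32, Z6→Delta 2·24=48. Service 327; fixed 67; total 394.
Plan B: {Bravo, Charlie}: Z1→Bravo 4·13=52, Z2→Charlie 6·12=72, Z3→Bravo 14·25=350, Z4→Charlie 5·8=40, Z5→Charlie 2·8=16, Z6→Charlie 7·24=168. Service 698; fixed 37; total 735.
Difference: |394 − 735| = 341.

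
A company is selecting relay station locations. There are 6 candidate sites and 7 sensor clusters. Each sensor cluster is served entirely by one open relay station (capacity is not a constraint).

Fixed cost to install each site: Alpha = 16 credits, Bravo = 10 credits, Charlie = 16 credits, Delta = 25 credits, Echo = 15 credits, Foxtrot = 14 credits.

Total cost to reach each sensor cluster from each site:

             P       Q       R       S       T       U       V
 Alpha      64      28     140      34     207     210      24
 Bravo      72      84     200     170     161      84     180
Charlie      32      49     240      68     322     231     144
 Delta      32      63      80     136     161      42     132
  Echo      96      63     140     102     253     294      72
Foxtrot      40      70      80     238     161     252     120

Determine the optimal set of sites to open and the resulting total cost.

For any fixed open set, each sensor cluster goes to its cheapest open site; total = fixed + service.
{Alpha, Delta}: P→Delta 32, Q→Alpha 28, R→Delta 80, S→Alpha 34, T→Delta 161, U→Delta 42, V→Alpha 24. Service 401; fixed 41; total 442.
{Alpha, Bravo, Delta}: service 401 + fixed 51 = 452
{Alpha, Delta, Foxtrot}: service 401 + fixed 55 = 456
{Alpha, Bravo, Charlie, Delta, Echo, Foxtrot}: service 401 + fixed 96 = 497
No other subset beats 442.

Open Alpha and Delta; minimum total cost 442.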